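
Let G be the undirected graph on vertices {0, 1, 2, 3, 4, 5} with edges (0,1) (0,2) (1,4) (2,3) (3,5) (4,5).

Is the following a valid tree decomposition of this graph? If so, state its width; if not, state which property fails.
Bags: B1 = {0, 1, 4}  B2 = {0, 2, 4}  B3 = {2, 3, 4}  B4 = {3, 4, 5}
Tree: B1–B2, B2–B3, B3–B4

Every vertex of G appears in some bag (union = {0, 1, 2, 3, 4, 5}); every edge is covered by a bag; and for each vertex v the set of bags containing v is connected in the bag tree. The decomposition is therefore valid. The largest bag has 3 vertices, so the width is 2.

Yes; width 2.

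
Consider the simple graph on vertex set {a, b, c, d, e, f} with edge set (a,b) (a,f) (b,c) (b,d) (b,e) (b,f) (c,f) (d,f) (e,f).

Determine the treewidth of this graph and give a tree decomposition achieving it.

Every bag has size at most 3, so the width is 3 − 1 = 2 and tw(G) ≤ 2. For the lower bound, the 3 vertices {b, d, f} are pairwise adjacent, and any tree decomposition puts a clique entirely inside one bag — forcing width ≥ 2. Hence tw(G) = 2 exactly.

Treewidth 2.
One such decomposition:
Bags: B1 = {b, d, f}  B2 = {b, e, f}  B3 = {a, b, f}  B4 = {b, c, f}
Tree: B1–B2, B1–B3, B1–B4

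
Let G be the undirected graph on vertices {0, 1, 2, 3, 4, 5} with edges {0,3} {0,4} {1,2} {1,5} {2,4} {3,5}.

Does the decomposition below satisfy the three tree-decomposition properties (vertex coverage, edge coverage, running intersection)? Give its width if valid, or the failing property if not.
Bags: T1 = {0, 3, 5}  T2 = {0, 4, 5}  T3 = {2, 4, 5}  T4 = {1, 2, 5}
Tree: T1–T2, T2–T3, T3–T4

Every vertex of G appears in some bag (union = {0, 1, 2, 3, 4, 5}); every edge is covered by a bag; and for each vertex v the set of bags containing v is connected in the bag tree. The decomposition is therefore valid. The largest bag has 3 vertices, so the width is 2.

Yes; width 2.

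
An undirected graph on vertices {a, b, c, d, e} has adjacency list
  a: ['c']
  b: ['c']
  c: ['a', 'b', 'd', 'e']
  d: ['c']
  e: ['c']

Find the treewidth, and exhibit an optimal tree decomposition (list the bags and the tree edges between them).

Treewidth 1.
Bags: B1 = {c, d}  B2 = {a, c}  B3 = {c, e}  B4 = {b, c}
Tree: B1–B2, B1–B3, B1–B4

The largest bag has 2 vertices, giving width 1; this decomposition certifies tw(G) ≤ 1. Any graph with an edge has treewidth ≥ 1, and G has the edge c–d. Combining the bounds, tw(G) = 1.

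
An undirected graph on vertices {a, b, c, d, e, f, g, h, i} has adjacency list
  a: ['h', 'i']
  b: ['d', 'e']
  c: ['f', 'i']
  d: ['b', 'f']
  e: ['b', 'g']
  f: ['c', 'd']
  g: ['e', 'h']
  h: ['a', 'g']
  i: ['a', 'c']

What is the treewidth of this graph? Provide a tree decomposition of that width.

Treewidth 2.
One optimal decomposition is:
Bags: B1 = {a, c, i}  B2 = {a, c, f}  B3 = {a, d, f}  B4 = {a, b, d}  B5 = {a, b, e}  B6 = {a, e, g}  B7 = {a, g, h}
Tree: B1–B2, B2–B3, B3–B4, B4–B5, B5–B6, B6–B7

Each bag holds 3 vertices, so the decomposition has width 2, which upper-bounds the treewidth. For the lower bound, G contains the cycle a–i–c–f–d–b–e–g–h–a, so G is not a forest; only forests have treewidth ≤ 1, hence tw(G) ≥ 2. Therefore the treewidth is 2.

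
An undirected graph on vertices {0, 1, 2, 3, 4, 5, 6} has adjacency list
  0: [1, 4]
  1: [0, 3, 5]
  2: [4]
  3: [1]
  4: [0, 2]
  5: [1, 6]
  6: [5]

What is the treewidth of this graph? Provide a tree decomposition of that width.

Treewidth 1.
One optimal decomposition is:
Bags: B1 = {0, 1}  B2 = {0, 4}  B3 = {1, 3}  B4 = {2, 4}  B5 = {1, 5}  B6 = {5, 6}
Tree: B1–B2, B1–B3, B2–B4, B1–B5, B5–B6

The largest bag has 2 vertices, giving width 1; this decomposition certifies tw(G) ≤ 1. G has an edge, so its treewidth is at least 1. Therefore the treewidth is 1.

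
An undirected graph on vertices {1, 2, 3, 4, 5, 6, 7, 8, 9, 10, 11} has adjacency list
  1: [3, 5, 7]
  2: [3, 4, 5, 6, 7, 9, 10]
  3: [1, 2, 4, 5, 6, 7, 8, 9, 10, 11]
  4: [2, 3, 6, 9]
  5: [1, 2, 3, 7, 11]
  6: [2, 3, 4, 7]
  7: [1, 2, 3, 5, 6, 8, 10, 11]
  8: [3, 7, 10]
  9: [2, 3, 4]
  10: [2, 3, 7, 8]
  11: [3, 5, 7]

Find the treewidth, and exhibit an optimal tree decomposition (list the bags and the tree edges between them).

The largest bag has 4 vertices, giving width 3; this decomposition certifies tw(G) ≤ 3. Conversely, {2, 3, 4, 9} is a clique of size 4, and the vertices of any clique must share a bag in every tree decomposition; so some bag has ≥ 4 vertices and tw(G) ≥ 3. Therefore the treewidth is 3.

Treewidth 3.
One optimal decomposition is:
Bags: B1 = {2, 3, 6, 7}  B2 = {2, 3, 4, 6}  B3 = {2, 3, 4, 9}  B4 = {2, 3, 7, 10}  B5 = {2, 3, 5, 7}  B6 = {1, 3, 5, 7}  B7 = {3, 5, 7, 11}  B8 = {3, 7, 8, 10}
Tree: B1–B2, B2–B3, B1–B4, B4–B5, B5–B6, B6–B7, B4–B8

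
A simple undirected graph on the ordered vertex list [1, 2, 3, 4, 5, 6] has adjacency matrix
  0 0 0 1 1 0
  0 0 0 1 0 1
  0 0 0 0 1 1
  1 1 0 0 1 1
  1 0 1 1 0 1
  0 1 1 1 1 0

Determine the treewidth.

A width-2 tree decomposition is:
Bags: B1 = {1, 4, 5}  B2 = {4, 5, 6}  B3 = {2, 4, 6}  B4 = {3, 5, 6}
Tree: B1–B2, B2–B3, B2–B4
Every bag has size at most 3, so the width is 3 − 1 = 2 and tw(G) ≤ 2. For the lower bound, the 3 vertices {3, 5, 6} are pairwise adjacent, and any tree decomposition puts a clique entirely inside one bag — forcing width ≥ 2. Hence tw(G) = 2 exactly.

2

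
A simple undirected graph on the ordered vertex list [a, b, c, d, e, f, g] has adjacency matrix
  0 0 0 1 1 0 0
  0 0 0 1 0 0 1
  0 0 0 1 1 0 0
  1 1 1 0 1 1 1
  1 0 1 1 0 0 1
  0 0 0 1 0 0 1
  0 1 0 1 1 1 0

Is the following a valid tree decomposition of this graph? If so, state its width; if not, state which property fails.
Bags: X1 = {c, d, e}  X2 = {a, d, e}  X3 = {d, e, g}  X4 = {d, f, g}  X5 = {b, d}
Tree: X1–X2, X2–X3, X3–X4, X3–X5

No — edge (g,b) lies in no bag.

A tree decomposition must satisfy three properties: every vertex lies in some bag; for every edge, both endpoints lie together in some bag; and for every vertex, the bags containing it form a connected subtree. Here edge (g,b) lies in no bag, so the decomposition is invalid.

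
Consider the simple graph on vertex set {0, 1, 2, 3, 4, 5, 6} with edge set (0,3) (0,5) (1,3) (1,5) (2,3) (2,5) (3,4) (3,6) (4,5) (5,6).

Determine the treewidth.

A width-2 tree decomposition is:
Bags: B1 = {0, 3, 5}  B2 = {1, 3, 5}  B3 = {2, 3, 5}  B4 = {3, 4, 5}  B5 = {3, 5, 6}
Tree: B1–B2, B2–B3, B3–B4, B4–B5
Every bag has size at most 3, so the width is 3 − 1 = 2 and tw(G) ≤ 2. Since 3–0–5–1–3 is a cycle in G, G is not acyclic. Forests are exactly the graphs of treewidth ≤ 1, so tw(G) ≥ 2. The upper and lower bounds meet at 2, so that is the treewidth.

2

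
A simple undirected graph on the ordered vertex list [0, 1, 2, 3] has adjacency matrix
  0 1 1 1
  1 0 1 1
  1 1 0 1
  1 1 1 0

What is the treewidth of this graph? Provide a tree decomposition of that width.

With just one bag of size 4, the width is 4 − 1 = 3, so tw(G) ≤ 3. For the lower bound, the 4 vertices {0, 1, 2, 3} are pairwise adjacent, and any tree decomposition puts a clique entirely inside one bag — forcing width ≥ 3. Combining the bounds, tw(G) = 3.

Treewidth 3.
Bags: B1 = {0, 1, 2, 3}
Tree: (single bag)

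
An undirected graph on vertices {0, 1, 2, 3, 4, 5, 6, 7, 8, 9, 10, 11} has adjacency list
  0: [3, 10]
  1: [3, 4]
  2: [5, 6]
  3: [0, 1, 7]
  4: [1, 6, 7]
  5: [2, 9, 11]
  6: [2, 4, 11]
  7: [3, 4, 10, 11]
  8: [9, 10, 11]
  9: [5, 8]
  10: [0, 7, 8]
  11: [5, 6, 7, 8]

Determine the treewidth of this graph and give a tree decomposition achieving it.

Every bag has size at most 4, so the width is 4 − 1 = 3 and tw(G) ≤ 3. For the lower bound: the 4 vertex sets {0,1,3}, {10}, {7}, {4,6,8,11} are disjoint, each induces a connected subgraph, and every pair is joined by at least one edge of G. Contracting each set to a single vertex therefore yields K_{4} as a minor, and since treewidth is minor-monotone, tw(G) ≥ tw(K_{4}) = 3. Combining the bounds, tw(G) = 3.

Treewidth 3.
Bags: B1 = {0, 1, 3, 10}  B2 = {1, 3, 7, 10}  B3 = {1, 4, 7, 10}  B4 = {4, 7, 8, 10}  B5 = {4, 7, 8, 11}  B6 = {4, 6, 8, 11}  B7 = {6, 8, 9, 11}  B8 = {5, 6, 9, 11}  B9 = {2, 5, 6, 9}
Tree: B1–B2, B2–B3, B3–B4, B4–B5, B5–B6, B6–B7, B7–B8, B8–B9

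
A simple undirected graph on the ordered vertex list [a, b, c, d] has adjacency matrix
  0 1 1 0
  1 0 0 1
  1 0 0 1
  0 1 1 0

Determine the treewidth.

2

A width-2 tree decomposition is:
Bags: B1 = {a, b, c}  B2 = {b, c, d}
Tree: B1–B2
Every bag has size at most 3, so the width is 3 − 1 = 2 and tw(G) ≤ 2. For the lower bound, G contains the cycle c–a–b–d–c, so G is not a forest; only forests have treewidth ≤ 1, hence tw(G) ≥ 2. The upper and lower bounds meet at 2, so that is the treewidth.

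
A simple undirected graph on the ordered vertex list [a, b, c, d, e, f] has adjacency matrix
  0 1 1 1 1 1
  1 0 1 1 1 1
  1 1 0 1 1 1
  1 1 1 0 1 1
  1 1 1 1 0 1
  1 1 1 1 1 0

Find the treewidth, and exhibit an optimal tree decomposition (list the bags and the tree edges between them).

Treewidth 5.
One optimal decomposition is:
Bags: B1 = {a, b, c, d, e, f}
Tree: (single bag)

With just one bag of size 6, the width is 6 − 1 = 5, so tw(G) ≤ 5. On the other hand G contains the 6-clique {a, b, c, d, e, f}. A clique must lie in a single bag of any decomposition, so no decomposition can have width below 5. Combining the bounds, tw(G) = 5.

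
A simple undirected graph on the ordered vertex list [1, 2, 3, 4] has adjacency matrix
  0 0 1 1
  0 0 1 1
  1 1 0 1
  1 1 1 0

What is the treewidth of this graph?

A width-2 tree decomposition is:
Bags: B1 = {2, 3, 4}  B2 = {1, 3, 4}
Tree: B1–B2
Each bag holds 3 vertices, so the decomposition has width 2, which upper-bounds the treewidth. On the other hand G contains the 3-clique {1, 3, 4}. A clique must lie in a single bag of any decomposition, so no decomposition can have width below 2. Therefore the treewidth is 2.

2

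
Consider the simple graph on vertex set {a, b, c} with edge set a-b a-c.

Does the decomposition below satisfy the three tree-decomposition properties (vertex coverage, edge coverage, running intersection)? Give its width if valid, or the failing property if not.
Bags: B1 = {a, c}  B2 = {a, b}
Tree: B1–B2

Vertex coverage: the bags together contain {a, b, c}, the full vertex set. Edge coverage: each edge of G has both endpoints in at least one bag. Running intersection: for every vertex, the bags containing it form a connected subtree. All three properties hold, so this is a valid tree decomposition of width max|bag| − 1 = 1, and hence tw(G) ≤ 1.

Yes; width 1.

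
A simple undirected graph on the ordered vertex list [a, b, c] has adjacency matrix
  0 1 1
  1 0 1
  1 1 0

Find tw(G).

2

A width-2 tree decomposition is:
Bags: B1 = {a, b, c}
Tree: (single bag)
With just one bag of size 3, the width is 3 − 1 = 2, so tw(G) ≤ 2. Conversely, {a, b, c} is a clique of size 3, and the vertices of any clique must share a bag in every tree decomposition; so some bag has ≥ 3 vertices and tw(G) ≥ 2. Hence tw(G) = 2 exactly.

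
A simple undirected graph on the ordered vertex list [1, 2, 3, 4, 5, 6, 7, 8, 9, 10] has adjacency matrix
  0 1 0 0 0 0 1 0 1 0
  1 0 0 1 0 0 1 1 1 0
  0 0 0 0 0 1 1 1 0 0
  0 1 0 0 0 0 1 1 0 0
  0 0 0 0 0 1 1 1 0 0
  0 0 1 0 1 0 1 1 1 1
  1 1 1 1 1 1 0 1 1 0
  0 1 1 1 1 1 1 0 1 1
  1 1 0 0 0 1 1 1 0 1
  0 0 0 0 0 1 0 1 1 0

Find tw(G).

A width-3 tree decomposition is:
Bags: B1 = {5, 6, 7, 8}  B2 = {6, 7, 8, 9}  B3 = {2, 7, 8, 9}  B4 = {1, 2, 7, 9}  B5 = {2, 4, 7, 8}  B6 = {6, 8, 9, 10}  B7 = {3, 6, 7, 8}
Tree: B1–B2, B2–B3, B3–B4, B3–B5, B2–B6, B2–B7
Every bag has size at most 4, so the width is 4 − 1 = 3 and tw(G) ≤ 3. On the other hand G contains the 4-clique {6, 8, 9, 10}. A clique must lie in a single bag of any decomposition, so no decomposition can have width below 3. Therefore the treewidth is 3.

3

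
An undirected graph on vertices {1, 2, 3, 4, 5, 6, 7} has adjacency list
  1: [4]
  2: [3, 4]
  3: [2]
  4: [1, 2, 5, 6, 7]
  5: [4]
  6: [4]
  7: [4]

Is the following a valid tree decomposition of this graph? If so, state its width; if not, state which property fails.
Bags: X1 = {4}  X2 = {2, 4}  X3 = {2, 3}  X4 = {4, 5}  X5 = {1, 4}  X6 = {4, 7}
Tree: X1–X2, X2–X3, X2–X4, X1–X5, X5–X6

A tree decomposition must satisfy three properties: every vertex lies in some bag; for every edge, both endpoints lie together in some bag; and for every vertex, the bags containing it form a connected subtree. Here vertex 6 appears in no bag, so the decomposition is invalid.

No — vertex 6 appears in no bag.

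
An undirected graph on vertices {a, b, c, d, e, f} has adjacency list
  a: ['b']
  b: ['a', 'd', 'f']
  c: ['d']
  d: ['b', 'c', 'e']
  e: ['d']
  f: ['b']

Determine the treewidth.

1

A width-1 tree decomposition is:
Bags: B1 = {c, d}  B2 = {b, d}  B3 = {b, f}  B4 = {a, b}  B5 = {d, e}
Tree: B1–B2, B2–B3, B2–B4, B2–B5
Every bag has size at most 2, so the width is 2 − 1 = 1 and tw(G) ≤ 1. G has an edge, so its treewidth is at least 1. Combining the bounds, tw(G) = 1.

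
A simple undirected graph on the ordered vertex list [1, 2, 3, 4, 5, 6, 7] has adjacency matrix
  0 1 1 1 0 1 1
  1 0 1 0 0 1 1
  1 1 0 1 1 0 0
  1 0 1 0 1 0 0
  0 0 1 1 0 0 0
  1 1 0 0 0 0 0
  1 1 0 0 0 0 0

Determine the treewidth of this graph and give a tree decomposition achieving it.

Treewidth 2.
One such decomposition:
Bags: B1 = {1, 2, 7}  B2 = {1, 2, 3}  B3 = {1, 2, 6}  B4 = {1, 3, 4}  B5 = {3, 4, 5}
Tree: B1–B2, B2–B3, B2–B4, B4–B5

The largest bag has 3 vertices, giving width 2; this decomposition certifies tw(G) ≤ 2. For the lower bound, the 3 vertices {1, 2, 3} are pairwise adjacent, and any tree decomposition puts a clique entirely inside one bag — forcing width ≥ 2. Hence tw(G) = 2 exactly.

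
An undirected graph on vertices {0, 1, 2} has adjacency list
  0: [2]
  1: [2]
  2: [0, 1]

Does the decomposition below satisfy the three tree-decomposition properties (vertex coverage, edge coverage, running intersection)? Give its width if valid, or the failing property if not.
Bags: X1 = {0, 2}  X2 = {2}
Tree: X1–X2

A tree decomposition must satisfy three properties: every vertex lies in some bag; for every edge, both endpoints lie together in some bag; and for every vertex, the bags containing it form a connected subtree. Here vertex 1 appears in no bag, so the decomposition is invalid.

No — vertex 1 appears in no bag.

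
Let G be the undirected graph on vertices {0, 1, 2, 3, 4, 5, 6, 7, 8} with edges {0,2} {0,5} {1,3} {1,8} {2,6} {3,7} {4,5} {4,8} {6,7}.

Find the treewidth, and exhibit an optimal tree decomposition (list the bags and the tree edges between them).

Treewidth 2.
One such decomposition:
Bags: B1 = {1, 3, 8}  B2 = {3, 7, 8}  B3 = {6, 7, 8}  B4 = {2, 6, 8}  B5 = {0, 2, 8}  B6 = {0, 5, 8}  B7 = {4, 5, 8}
Tree: B1–B2, B2–B3, B3–B4, B4–B5, B5–B6, B6–B7

Each bag holds 3 vertices, so the decomposition has width 2, which upper-bounds the treewidth. The edges 8–1–3–7–6–2–0–5–4–8 form a cycle, so G is not a tree and its treewidth is at least 2. Hence tw(G) = 2 exactly.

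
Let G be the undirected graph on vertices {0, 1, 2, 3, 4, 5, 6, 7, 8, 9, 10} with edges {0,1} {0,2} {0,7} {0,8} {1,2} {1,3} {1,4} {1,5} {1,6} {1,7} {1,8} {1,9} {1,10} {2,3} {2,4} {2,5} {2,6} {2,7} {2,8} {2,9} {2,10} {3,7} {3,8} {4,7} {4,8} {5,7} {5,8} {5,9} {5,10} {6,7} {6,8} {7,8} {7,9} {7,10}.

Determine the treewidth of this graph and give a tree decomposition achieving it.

Each bag holds 5 vertices, so the decomposition has width 4, which upper-bounds the treewidth. Conversely, {0, 1, 2, 7, 8} is a clique of size 5, and the vertices of any clique must share a bag in every tree decomposition; so some bag has ≥ 5 vertices and tw(G) ≥ 4. Therefore the treewidth is 4.

Treewidth 4.
One optimal decomposition is:
Bags: B1 = {1, 2, 5, 7, 8}  B2 = {0, 1, 2, 7, 8}  B3 = {1, 2, 6, 7, 8}  B4 = {1, 2, 5, 7, 9}  B5 = {1, 2, 3, 7, 8}  B6 = {1, 2, 5, 7, 10}  B7 = {1, 2, 4, 7, 8}
Tree: B1–B2, B1–B3, B1–B4, B2–B5, B4–B6, B2–B7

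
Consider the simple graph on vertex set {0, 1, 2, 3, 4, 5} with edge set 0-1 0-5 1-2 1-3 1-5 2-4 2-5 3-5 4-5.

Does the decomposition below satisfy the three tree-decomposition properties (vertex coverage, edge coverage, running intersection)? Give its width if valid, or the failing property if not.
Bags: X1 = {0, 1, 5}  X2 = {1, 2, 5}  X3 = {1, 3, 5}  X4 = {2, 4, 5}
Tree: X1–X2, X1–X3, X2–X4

Yes; width 2.

Vertex coverage: the bags together contain {0, 1, 2, 3, 4, 5}, the full vertex set. Edge coverage: each edge of G has both endpoints in at least one bag. Running intersection: for every vertex, the bags containing it form a connected subtree. All three properties hold, so this is a valid tree decomposition of width max|bag| − 1 = 2, and hence tw(G) ≤ 2.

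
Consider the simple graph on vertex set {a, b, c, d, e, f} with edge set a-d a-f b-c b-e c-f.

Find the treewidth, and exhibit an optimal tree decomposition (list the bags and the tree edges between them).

Treewidth 1.
Bags: B1 = {a, d}  B2 = {a, f}  B3 = {c, f}  B4 = {b, c}  B5 = {b, e}
Tree: B1–B2, B2–B3, B3–B4, B4–B5

The largest bag has 2 vertices, giving width 1; this decomposition certifies tw(G) ≤ 1. Since G has at least one edge (e.g. d–a), it is not an edgeless graph, so tw(G) ≥ 1. Combining the bounds, tw(G) = 1.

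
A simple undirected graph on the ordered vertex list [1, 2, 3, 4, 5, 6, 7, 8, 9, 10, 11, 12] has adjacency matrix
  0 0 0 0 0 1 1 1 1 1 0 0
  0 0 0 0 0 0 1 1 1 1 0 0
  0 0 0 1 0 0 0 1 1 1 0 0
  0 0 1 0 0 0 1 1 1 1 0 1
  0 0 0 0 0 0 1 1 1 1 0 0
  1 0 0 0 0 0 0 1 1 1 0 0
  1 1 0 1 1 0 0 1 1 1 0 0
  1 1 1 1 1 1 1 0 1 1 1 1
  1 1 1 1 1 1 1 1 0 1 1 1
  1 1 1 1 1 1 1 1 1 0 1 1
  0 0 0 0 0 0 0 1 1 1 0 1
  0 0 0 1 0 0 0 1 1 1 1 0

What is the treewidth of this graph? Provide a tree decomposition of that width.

Each bag holds 5 vertices, so the decomposition has width 4, which upper-bounds the treewidth. Conversely, {3, 4, 8, 9, 10} is a clique of size 5, and the vertices of any clique must share a bag in every tree decomposition; so some bag has ≥ 5 vertices and tw(G) ≥ 4. Hence tw(G) = 4 exactly.

Treewidth 4.
One optimal decomposition is:
Bags: B1 = {3, 4, 8, 9, 10}  B2 = {4, 8, 9, 10, 12}  B3 = {8, 9, 10, 11, 12}  B4 = {4, 7, 8, 9, 10}  B5 = {1, 7, 8, 9, 10}  B6 = {2, 7, 8, 9, 10}  B7 = {1, 6, 8, 9, 10}  B8 = {5, 7, 8, 9, 10}
Tree: B1–B2, B2–B3, B2–B4, B4–B5, B4–B6, B5–B7, B5–B8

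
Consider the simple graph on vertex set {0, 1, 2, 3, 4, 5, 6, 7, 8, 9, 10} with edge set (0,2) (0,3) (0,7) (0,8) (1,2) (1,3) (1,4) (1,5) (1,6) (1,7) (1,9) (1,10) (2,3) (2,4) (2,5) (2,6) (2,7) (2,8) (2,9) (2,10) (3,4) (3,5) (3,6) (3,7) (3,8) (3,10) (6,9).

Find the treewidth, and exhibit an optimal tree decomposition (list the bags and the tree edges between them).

Treewidth 3.
Bags: B1 = {1, 2, 3, 6}  B2 = {1, 2, 3, 7}  B3 = {1, 2, 3, 5}  B4 = {1, 2, 3, 10}  B5 = {0, 2, 3, 7}  B6 = {1, 2, 3, 4}  B7 = {1, 2, 6, 9}  B8 = {0, 2, 3, 8}
Tree: B1–B2, B2–B3, B1–B4, B2–B5, B1–B6, B1–B7, B5–B8

Each bag holds 4 vertices, so the decomposition has width 3, which upper-bounds the treewidth. Conversely, {1, 2, 6, 9} is a clique of size 4, and the vertices of any clique must share a bag in every tree decomposition; so some bag has ≥ 4 vertices and tw(G) ≥ 3. Combining the bounds, tw(G) = 3.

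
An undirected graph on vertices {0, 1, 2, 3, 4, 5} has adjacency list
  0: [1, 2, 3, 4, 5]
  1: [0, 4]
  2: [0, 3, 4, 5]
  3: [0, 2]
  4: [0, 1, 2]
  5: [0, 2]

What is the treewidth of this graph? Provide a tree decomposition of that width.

The largest bag has 3 vertices, giving width 2; this decomposition certifies tw(G) ≤ 2. Conversely, {0, 1, 4} is a clique of size 3, and the vertices of any clique must share a bag in every tree decomposition; so some bag has ≥ 3 vertices and tw(G) ≥ 2. Combining the bounds, tw(G) = 2.

Treewidth 2.
One optimal decomposition is:
Bags: B1 = {0, 2, 5}  B2 = {0, 2, 4}  B3 = {0, 1, 4}  B4 = {0, 2, 3}
Tree: B1–B2, B2–B3, B1–B4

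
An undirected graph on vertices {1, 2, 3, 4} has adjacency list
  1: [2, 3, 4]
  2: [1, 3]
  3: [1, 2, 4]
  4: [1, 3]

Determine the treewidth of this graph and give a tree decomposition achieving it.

Treewidth 2.
One optimal decomposition is:
Bags: B1 = {1, 3, 4}  B2 = {1, 2, 3}
Tree: B1–B2

Every bag has size at most 3, so the width is 3 − 1 = 2 and tw(G) ≤ 2. Conversely, {1, 2, 3} is a clique of size 3, and the vertices of any clique must share a bag in every tree decomposition; so some bag has ≥ 3 vertices and tw(G) ≥ 2. Therefore the treewidth is 2.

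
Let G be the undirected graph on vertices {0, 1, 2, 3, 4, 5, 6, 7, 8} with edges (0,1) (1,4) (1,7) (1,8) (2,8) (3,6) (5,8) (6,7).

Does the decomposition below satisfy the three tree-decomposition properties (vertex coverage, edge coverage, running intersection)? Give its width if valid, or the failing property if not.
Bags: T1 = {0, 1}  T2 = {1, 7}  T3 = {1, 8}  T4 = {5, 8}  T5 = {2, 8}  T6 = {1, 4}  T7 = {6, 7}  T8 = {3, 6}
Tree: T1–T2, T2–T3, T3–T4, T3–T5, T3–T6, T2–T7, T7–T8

Yes; width 1.

Vertex coverage: the bags together contain {0, 1, 2, 3, 4, 5, 6, 7, 8}, the full vertex set. Edge coverage: each edge of G has both endpoints in at least one bag. Running intersection: for every vertex, the bags containing it form a connected subtree. All three properties hold, so this is a valid tree decomposition of width max|bag| − 1 = 1, and hence tw(G) ≤ 1.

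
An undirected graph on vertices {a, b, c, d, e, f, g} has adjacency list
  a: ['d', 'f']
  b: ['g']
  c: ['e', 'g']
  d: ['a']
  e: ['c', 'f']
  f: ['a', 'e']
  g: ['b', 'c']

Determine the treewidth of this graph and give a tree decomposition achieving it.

Treewidth 1.
One such decomposition:
Bags: B1 = {a, d}  B2 = {a, f}  B3 = {e, f}  B4 = {c, e}  B5 = {c, g}  B6 = {b, g}
Tree: B1–B2, B2–B3, B3–B4, B4–B5, B5–B6

The largest bag has 2 vertices, giving width 1; this decomposition certifies tw(G) ≤ 1. Any graph with an edge has treewidth ≥ 1, and G has the edge d–a. Therefore the treewidth is 1.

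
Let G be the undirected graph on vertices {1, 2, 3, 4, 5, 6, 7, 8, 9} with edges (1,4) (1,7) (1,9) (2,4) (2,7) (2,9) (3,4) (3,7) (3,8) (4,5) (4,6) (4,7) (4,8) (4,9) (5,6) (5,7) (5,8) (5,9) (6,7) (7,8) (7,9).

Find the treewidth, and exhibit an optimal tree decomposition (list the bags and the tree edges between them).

The largest bag has 4 vertices, giving width 3; this decomposition certifies tw(G) ≤ 3. For the lower bound, the 4 vertices {1, 4, 7, 9} are pairwise adjacent, and any tree decomposition puts a clique entirely inside one bag — forcing width ≥ 3. The upper and lower bounds meet at 3, so that is the treewidth.

Treewidth 3.
One optimal decomposition is:
Bags: B1 = {4, 5, 7, 9}  B2 = {1, 4, 7, 9}  B3 = {4, 5, 7, 8}  B4 = {2, 4, 7, 9}  B5 = {3, 4, 7, 8}  B6 = {4, 5, 6, 7}
Tree: B1–B2, B1–B3, B2–B4, B3–B5, B1–B6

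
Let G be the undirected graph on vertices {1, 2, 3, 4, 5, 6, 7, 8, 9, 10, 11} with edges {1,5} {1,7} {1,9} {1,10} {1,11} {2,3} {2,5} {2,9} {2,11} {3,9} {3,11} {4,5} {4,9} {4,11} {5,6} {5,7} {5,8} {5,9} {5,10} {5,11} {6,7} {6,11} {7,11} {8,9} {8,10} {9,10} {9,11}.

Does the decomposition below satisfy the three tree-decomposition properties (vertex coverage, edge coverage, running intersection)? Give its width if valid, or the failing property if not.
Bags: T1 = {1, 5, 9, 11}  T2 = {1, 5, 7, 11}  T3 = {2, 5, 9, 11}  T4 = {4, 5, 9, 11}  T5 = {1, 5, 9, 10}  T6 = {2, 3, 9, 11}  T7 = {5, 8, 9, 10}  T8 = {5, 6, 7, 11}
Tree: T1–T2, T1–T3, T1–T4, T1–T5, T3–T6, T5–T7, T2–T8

Checking the three conditions: (i) the bags cover all of {1, 2, 3, 4, 5, 6, 7, 8, 9, 10, 11}; (ii) for each edge, some bag contains both endpoints; (iii) the bags containing any fixed vertex form a subtree. All hold, so the decomposition is valid with width 4 − 1 = 3.

Yes; width 3.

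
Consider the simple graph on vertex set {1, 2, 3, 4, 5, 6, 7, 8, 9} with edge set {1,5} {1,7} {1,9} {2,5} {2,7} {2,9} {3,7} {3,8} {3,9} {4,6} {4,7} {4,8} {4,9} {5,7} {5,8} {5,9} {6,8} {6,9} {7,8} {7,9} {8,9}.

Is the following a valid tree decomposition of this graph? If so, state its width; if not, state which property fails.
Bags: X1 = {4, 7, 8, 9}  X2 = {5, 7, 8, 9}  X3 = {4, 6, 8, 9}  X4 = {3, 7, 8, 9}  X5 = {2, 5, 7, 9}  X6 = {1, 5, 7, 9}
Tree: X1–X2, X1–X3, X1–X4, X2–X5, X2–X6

Every vertex of G appears in some bag (union = {1, 2, 3, 4, 5, 6, 7, 8, 9}); every edge is covered by a bag; and for each vertex v the set of bags containing v is connected in the bag tree. The decomposition is therefore valid. The largest bag has 4 vertices, so the width is 3.

Yes; width 3.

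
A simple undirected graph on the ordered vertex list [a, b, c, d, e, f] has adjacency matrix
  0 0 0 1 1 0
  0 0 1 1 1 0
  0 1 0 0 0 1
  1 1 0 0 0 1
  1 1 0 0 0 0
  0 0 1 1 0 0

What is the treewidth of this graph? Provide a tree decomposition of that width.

Every bag has size at most 3, so the width is 3 − 1 = 2 and tw(G) ≤ 2. The edges a–e–b–d–a form a cycle, so G is not a tree and its treewidth is at least 2. Therefore the treewidth is 2.

Treewidth 2.
One such decomposition:
Bags: B1 = {a, d, e}  B2 = {b, d, e}  B3 = {b, d, f}  B4 = {b, c, f}
Tree: B1–B2, B2–B3, B3–B4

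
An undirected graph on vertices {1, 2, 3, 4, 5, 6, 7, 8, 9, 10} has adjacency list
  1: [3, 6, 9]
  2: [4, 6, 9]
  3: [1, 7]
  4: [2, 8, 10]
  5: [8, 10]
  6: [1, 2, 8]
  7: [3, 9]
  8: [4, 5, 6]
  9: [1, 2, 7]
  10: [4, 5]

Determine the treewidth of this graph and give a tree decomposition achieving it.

Treewidth 2.
Bags: B1 = {5, 8, 10}  B2 = {4, 8, 10}  B3 = {4, 6, 8}  B4 = {2, 4, 6}  B5 = {1, 2, 6}  B6 = {1, 2, 9}  B7 = {1, 3, 9}  B8 = {3, 7, 9}
Tree: B1–B2, B2–B3, B3–B4, B4–B5, B5–B6, B6–B7, B7–B8

Each bag holds 3 vertices, so the decomposition has width 2, which upper-bounds the treewidth. Since 5–10–4–8–5 is a cycle in G, G is not acyclic. Forests are exactly the graphs of treewidth ≤ 1, so tw(G) ≥ 2. Therefore the treewidth is 2.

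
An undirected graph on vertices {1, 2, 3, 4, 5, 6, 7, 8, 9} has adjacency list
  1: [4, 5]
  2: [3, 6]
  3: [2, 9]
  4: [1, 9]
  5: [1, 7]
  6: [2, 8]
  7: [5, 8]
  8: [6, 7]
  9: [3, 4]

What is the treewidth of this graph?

A width-2 tree decomposition is:
Bags: B1 = {3, 4, 9}  B2 = {2, 3, 4}  B3 = {2, 4, 6}  B4 = {4, 6, 8}  B5 = {4, 7, 8}  B6 = {4, 5, 7}  B7 = {1, 4, 5}
Tree: B1–B2, B2–B3, B3–B4, B4–B5, B5–B6, B6–B7
Each bag holds 3 vertices, so the decomposition has width 2, which upper-bounds the treewidth. Since 4–9–3–2–6–8–7–5–1–4 is a cycle in G, G is not acyclic. Forests are exactly the graphs of treewidth ≤ 1, so tw(G) ≥ 2. The upper and lower bounds meet at 2, so that is the treewidth.

2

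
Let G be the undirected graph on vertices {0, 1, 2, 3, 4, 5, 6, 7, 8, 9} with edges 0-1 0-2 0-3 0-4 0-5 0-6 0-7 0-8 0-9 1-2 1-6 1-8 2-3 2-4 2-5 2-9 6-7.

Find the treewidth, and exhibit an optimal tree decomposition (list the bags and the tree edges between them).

Treewidth 2.
One such decomposition:
Bags: B1 = {0, 2, 3}  B2 = {0, 1, 2}  B3 = {0, 2, 4}  B4 = {0, 1, 6}  B5 = {0, 6, 7}  B6 = {0, 1, 8}  B7 = {0, 2, 9}  B8 = {0, 2, 5}
Tree: B1–B2, B2–B3, B2–B4, B4–B5, B4–B6, B3–B7, B2–B8

The largest bag has 3 vertices, giving width 2; this decomposition certifies tw(G) ≤ 2. For the lower bound, the 3 vertices {0, 1, 8} are pairwise adjacent, and any tree decomposition puts a clique entirely inside one bag — forcing width ≥ 2. Therefore the treewidth is 2.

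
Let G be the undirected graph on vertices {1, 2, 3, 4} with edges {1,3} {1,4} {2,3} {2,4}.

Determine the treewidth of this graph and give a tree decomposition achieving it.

Treewidth 2.
One optimal decomposition is:
Bags: B1 = {1, 3, 4}  B2 = {2, 3, 4}
Tree: B1–B2

The largest bag has 3 vertices, giving width 2; this decomposition certifies tw(G) ≤ 2. For the lower bound, G contains the cycle 4–1–3–2–4, so G is not a forest; only forests have treewidth ≤ 1, hence tw(G) ≥ 2. The upper and lower bounds meet at 2, so that is the treewidth.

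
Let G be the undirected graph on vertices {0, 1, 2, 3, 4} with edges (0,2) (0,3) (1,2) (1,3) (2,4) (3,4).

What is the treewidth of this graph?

2

A width-2 tree decomposition is:
Bags: B1 = {1, 2, 3}  B2 = {2, 3, 4}  B3 = {0, 2, 3}
Tree: B1–B2, B2–B3
The largest bag has 3 vertices, giving width 2; this decomposition certifies tw(G) ≤ 2. The edges 2–1–3–4–2 form a cycle, so G is not a tree and its treewidth is at least 2. Combining the bounds, tw(G) = 2.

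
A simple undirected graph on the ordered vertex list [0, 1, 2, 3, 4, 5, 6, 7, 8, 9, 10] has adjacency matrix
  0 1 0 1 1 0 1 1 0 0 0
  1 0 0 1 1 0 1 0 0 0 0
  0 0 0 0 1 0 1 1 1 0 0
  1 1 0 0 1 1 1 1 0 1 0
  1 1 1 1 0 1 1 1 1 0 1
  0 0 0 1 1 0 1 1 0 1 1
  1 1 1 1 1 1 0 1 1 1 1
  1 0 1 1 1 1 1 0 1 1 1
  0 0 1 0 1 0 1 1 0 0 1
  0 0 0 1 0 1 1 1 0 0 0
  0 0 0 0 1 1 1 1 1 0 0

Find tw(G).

4

A width-4 tree decomposition is:
Bags: B1 = {4, 5, 6, 7, 10}  B2 = {4, 6, 7, 8, 10}  B3 = {3, 4, 5, 6, 7}  B4 = {3, 5, 6, 7, 9}  B5 = {0, 3, 4, 6, 7}  B6 = {0, 1, 3, 4, 6}  B7 = {2, 4, 6, 7, 8}
Tree: B1–B2, B1–B3, B3–B4, B3–B5, B5–B6, B2–B7
Every bag has size at most 5, so the width is 5 − 1 = 4 and tw(G) ≤ 4. On the other hand G contains the 5-clique {3, 5, 6, 7, 9}. A clique must lie in a single bag of any decomposition, so no decomposition can have width below 4. The upper and lower bounds meet at 4, so that is the treewidth.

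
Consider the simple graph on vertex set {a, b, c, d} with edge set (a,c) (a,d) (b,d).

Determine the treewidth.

A width-1 tree decomposition is:
Bags: B1 = {a, c}  B2 = {a, d}  B3 = {b, d}
Tree: B1–B2, B2–B3
Each bag holds 2 vertices, so the decomposition has width 1, which upper-bounds the treewidth. G has an edge, so its treewidth is at least 1. The upper and lower bounds meet at 1, so that is the treewidth.

1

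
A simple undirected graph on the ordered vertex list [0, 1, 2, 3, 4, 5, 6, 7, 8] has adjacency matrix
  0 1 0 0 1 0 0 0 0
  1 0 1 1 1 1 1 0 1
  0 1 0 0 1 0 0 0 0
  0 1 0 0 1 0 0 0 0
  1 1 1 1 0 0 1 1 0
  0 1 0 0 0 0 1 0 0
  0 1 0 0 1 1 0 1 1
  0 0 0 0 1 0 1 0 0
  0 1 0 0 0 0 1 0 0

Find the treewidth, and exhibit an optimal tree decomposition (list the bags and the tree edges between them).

Treewidth 2.
One optimal decomposition is:
Bags: B1 = {1, 6, 8}  B2 = {1, 4, 6}  B3 = {0, 1, 4}  B4 = {4, 6, 7}  B5 = {1, 2, 4}  B6 = {1, 5, 6}  B7 = {1, 3, 4}
Tree: B1–B2, B2–B3, B2–B4, B2–B5, B2–B6, B3–B7

The largest bag has 3 vertices, giving width 2; this decomposition certifies tw(G) ≤ 2. For the lower bound, the 3 vertices {1, 6, 8} are pairwise adjacent, and any tree decomposition puts a clique entirely inside one bag — forcing width ≥ 2. The upper and lower bounds meet at 2, so that is the treewidth.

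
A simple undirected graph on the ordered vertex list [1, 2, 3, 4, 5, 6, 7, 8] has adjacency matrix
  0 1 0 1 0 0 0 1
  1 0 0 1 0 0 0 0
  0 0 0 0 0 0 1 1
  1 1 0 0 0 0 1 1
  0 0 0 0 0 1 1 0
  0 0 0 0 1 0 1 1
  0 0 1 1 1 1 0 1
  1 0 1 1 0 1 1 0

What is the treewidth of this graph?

2

A width-2 tree decomposition is:
Bags: B1 = {1, 4, 8}  B2 = {4, 7, 8}  B3 = {6, 7, 8}  B4 = {3, 7, 8}  B5 = {1, 2, 4}  B6 = {5, 6, 7}
Tree: B1–B2, B2–B3, B2–B4, B1–B5, B3–B6
Each bag holds 3 vertices, so the decomposition has width 2, which upper-bounds the treewidth. On the other hand G contains the 3-clique {1, 4, 8}. A clique must lie in a single bag of any decomposition, so no decomposition can have width below 2. Hence tw(G) = 2 exactly.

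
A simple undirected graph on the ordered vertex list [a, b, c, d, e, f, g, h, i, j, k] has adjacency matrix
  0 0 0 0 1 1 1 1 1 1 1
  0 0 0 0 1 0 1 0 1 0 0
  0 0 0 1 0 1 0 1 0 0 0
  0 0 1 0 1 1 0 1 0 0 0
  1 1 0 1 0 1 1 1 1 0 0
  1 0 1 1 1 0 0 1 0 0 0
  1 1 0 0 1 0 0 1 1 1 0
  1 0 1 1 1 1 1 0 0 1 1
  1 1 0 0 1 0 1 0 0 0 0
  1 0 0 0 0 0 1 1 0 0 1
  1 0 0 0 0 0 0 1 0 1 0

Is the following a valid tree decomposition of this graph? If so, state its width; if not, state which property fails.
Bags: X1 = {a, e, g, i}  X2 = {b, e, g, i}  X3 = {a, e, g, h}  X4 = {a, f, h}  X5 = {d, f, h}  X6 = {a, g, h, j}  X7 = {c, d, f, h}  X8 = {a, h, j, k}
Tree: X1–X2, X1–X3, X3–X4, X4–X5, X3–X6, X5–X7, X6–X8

No — edge (e,f) lies in no bag.

A tree decomposition must satisfy three properties: every vertex lies in some bag; for every edge, both endpoints lie together in some bag; and for every vertex, the bags containing it form a connected subtree. Here edge (e,f) lies in no bag, so the decomposition is invalid.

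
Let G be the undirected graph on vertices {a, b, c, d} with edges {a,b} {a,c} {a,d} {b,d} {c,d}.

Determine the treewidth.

A width-2 tree decomposition is:
Bags: B1 = {a, b, d}  B2 = {a, c, d}
Tree: B1–B2
Each bag holds 3 vertices, so the decomposition has width 2, which upper-bounds the treewidth. For the lower bound, the 3 vertices {a, c, d} are pairwise adjacent, and any tree decomposition puts a clique entirely inside one bag — forcing width ≥ 2. Hence tw(G) = 2 exactly.

2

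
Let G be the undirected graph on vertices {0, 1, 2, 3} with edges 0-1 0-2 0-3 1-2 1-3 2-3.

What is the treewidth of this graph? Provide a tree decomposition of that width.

A single bag containing all 4 vertices is trivially a valid decomposition of width 3. Conversely, {0, 1, 2, 3} is a clique of size 4, and the vertices of any clique must share a bag in every tree decomposition; so some bag has ≥ 4 vertices and tw(G) ≥ 3. The upper and lower bounds meet at 3, so that is the treewidth.

Treewidth 3.
One optimal decomposition is:
Bags: B1 = {0, 1, 2, 3}
Tree: (single bag)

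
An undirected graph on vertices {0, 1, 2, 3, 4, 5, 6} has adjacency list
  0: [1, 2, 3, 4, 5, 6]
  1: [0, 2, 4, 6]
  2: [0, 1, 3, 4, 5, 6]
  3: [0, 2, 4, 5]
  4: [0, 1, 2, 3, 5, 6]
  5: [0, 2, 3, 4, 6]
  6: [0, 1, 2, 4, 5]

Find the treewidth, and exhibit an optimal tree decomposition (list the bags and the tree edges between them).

Each bag holds 5 vertices, so the decomposition has width 4, which upper-bounds the treewidth. For the lower bound, the 5 vertices {0, 1, 2, 4, 6} are pairwise adjacent, and any tree decomposition puts a clique entirely inside one bag — forcing width ≥ 4. Combining the bounds, tw(G) = 4.

Treewidth 4.
One such decomposition:
Bags: B1 = {0, 2, 4, 5, 6}  B2 = {0, 1, 2, 4, 6}  B3 = {0, 2, 3, 4, 5}
Tree: B1–B2, B1–B3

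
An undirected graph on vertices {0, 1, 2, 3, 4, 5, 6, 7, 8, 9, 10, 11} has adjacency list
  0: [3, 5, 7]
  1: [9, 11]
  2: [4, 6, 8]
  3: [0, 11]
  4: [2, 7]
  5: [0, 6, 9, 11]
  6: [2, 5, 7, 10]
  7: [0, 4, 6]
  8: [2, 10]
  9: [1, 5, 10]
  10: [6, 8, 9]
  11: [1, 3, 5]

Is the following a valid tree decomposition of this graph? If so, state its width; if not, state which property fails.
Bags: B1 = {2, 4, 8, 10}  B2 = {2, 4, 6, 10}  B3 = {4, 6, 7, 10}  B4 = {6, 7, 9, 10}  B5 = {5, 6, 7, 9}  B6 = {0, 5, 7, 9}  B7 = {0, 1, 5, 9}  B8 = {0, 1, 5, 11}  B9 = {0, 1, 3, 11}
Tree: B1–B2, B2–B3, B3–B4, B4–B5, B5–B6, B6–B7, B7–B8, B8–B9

Vertex coverage: the bags together contain {0, 1, 2, 3, 4, 5, 6, 7, 8, 9, 10, 11}, the full vertex set. Edge coverage: each edge of G has both endpoints in at least one bag. Running intersection: for every vertex, the bags containing it form a connected subtree. All three properties hold, so this is a valid tree decomposition of width max|bag| − 1 = 3, and hence tw(G) ≤ 3.

Yes; width 3.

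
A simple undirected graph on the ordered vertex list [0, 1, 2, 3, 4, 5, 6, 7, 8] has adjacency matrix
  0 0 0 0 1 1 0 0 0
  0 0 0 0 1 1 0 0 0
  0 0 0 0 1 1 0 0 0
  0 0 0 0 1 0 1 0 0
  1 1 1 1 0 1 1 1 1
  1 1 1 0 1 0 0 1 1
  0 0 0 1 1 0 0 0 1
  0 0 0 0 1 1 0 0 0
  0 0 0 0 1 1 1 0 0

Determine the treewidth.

A width-2 tree decomposition is:
Bags: B1 = {3, 4, 6}  B2 = {4, 6, 8}  B3 = {4, 5, 8}  B4 = {2, 4, 5}  B5 = {1, 4, 5}  B6 = {4, 5, 7}  B7 = {0, 4, 5}
Tree: B1–B2, B2–B3, B3–B4, B3–B5, B3–B6, B5–B7
Each bag holds 3 vertices, so the decomposition has width 2, which upper-bounds the treewidth. Conversely, {3, 4, 6} is a clique of size 3, and the vertices of any clique must share a bag in every tree decomposition; so some bag has ≥ 3 vertices and tw(G) ≥ 2. Combining the bounds, tw(G) = 2.

2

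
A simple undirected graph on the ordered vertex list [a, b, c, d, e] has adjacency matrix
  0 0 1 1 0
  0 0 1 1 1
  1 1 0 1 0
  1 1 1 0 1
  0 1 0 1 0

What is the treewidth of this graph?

2

A width-2 tree decomposition is:
Bags: B1 = {b, c, d}  B2 = {a, c, d}  B3 = {b, d, e}
Tree: B1–B2, B1–B3
The largest bag has 3 vertices, giving width 2; this decomposition certifies tw(G) ≤ 2. On the other hand G contains the 3-clique {b, d, e}. A clique must lie in a single bag of any decomposition, so no decomposition can have width below 2. The upper and lower bounds meet at 2, so that is the treewidth.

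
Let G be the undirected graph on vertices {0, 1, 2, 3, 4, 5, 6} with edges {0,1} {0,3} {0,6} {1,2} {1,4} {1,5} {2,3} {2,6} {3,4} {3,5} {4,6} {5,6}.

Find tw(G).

3

A width-3 tree decomposition is:
Bags: B1 = {0, 1, 3, 6}  B2 = {1, 3, 5, 6}  B3 = {1, 3, 4, 6}  B4 = {1, 2, 3, 6}
Tree: B1–B2, B2–B3, B3–B4
The largest bag has 4 vertices, giving width 3; this decomposition certifies tw(G) ≤ 3. For the lower bound: the 4 vertex sets {0,1}, {5,6}, {3}, {4} are disjoint, each induces a connected subgraph, and every pair is joined by at least one edge of G. Contracting each set to a single vertex therefore yields K_{4} as a minor, and since treewidth is minor-monotone, tw(G) ≥ tw(K_{4}) = 3. The upper and lower bounds meet at 3, so that is the treewidth.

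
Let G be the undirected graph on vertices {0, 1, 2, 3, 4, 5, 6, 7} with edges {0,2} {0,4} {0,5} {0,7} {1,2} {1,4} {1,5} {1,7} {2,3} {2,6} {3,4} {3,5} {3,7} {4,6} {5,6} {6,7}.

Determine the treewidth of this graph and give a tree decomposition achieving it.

Every bag has size at most 5, so the width is 5 − 1 = 4 and tw(G) ≤ 4. For the lower bound: the 5 vertex sets {1,2}, {3,7}, {5,6}, {4}, {0} are disjoint, each induces a connected subgraph, and every pair is joined by at least one edge of G. Contracting each set to a single vertex therefore yields K_{5} as a minor, and since treewidth is minor-monotone, tw(G) ≥ tw(K_{5}) = 4. Therefore the treewidth is 4.

Treewidth 4.
Bags: B1 = {1, 2, 4, 5, 7}  B2 = {2, 3, 4, 5, 7}  B3 = {2, 4, 5, 6, 7}  B4 = {0, 2, 4, 5, 7}
Tree: B1–B2, B2–B3, B3–B4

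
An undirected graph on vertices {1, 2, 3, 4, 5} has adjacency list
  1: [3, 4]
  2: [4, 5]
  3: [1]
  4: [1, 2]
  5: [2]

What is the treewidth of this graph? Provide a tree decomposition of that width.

Each bag holds 2 vertices, so the decomposition has width 1, which upper-bounds the treewidth. Since G has at least one edge (e.g. 1–3), it is not an edgeless graph, so tw(G) ≥ 1. Combining the bounds, tw(G) = 1.

Treewidth 1.
One such decomposition:
Bags: B1 = {1, 3}  B2 = {1, 4}  B3 = {2, 4}  B4 = {2, 5}
Tree: B1–B2, B2–B3, B3–B4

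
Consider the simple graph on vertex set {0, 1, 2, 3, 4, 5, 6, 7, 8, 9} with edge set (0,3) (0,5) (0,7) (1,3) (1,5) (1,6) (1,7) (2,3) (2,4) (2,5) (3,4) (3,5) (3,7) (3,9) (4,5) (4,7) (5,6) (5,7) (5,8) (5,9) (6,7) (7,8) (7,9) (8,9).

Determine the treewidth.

3

A width-3 tree decomposition is:
Bags: B1 = {3, 4, 5, 7}  B2 = {1, 3, 5, 7}  B3 = {2, 3, 4, 5}  B4 = {3, 5, 7, 9}  B5 = {0, 3, 5, 7}  B6 = {1, 5, 6, 7}  B7 = {5, 7, 8, 9}
Tree: B1–B2, B1–B3, B2–B4, B2–B5, B2–B6, B4–B7
Every bag has size at most 4, so the width is 4 − 1 = 3 and tw(G) ≤ 3. On the other hand G contains the 4-clique {2, 3, 4, 5}. A clique must lie in a single bag of any decomposition, so no decomposition can have width below 3. Hence tw(G) = 3 exactly.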